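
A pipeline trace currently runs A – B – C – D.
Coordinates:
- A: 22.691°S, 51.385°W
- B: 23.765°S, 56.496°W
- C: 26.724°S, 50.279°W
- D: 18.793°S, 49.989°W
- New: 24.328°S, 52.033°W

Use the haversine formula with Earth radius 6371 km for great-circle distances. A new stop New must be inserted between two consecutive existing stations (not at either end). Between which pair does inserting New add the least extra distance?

between B and C

Added distance for inserting New between each consecutive pair:
A–B: 115.4 km
B–C: 70.4 km
C–D: 87.6 km
Smallest added distance is 70.4 km, inserting between B and C.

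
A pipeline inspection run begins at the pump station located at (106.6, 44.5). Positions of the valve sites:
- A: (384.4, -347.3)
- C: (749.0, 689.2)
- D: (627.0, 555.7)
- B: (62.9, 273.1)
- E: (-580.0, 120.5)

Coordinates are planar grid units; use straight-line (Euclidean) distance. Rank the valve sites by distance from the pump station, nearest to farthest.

Distance from the pump station at (106.6, 44.5) to each:
B (62.9, 273.1): 232.7
A (384.4, -347.3): 480.3
E (-580.0, 120.5): 690.8
D (627.0, 555.7): 729.5
C (749.0, 689.2): 910.1

B, A, E, D, C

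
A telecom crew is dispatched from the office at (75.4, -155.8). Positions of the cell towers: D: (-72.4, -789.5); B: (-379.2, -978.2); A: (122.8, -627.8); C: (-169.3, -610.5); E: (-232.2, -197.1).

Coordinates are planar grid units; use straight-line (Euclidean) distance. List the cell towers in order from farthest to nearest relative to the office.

B, D, C, A, E

Distance from the office at (75.4, -155.8) to each:
B (-379.2, -978.2): 939.7
D (-72.4, -789.5): 650.7
C (-169.3, -610.5): 516.4
A (122.8, -627.8): 474.4
E (-232.2, -197.1): 310.4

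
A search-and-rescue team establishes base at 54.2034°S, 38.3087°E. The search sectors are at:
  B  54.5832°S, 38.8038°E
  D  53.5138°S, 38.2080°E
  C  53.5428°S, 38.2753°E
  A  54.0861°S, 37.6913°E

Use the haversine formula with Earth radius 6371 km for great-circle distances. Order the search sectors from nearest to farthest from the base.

Computing each great-circle distance from 54.2034°S, 38.3087°E:
A 54.0861°S, 37.6913°E: 42.3 km
B 54.5832°S, 38.8038°E: 53.0 km
C 53.5428°S, 38.2753°E: 73.5 km
D 53.5138°S, 38.2080°E: 77.0 km

A, B, C, D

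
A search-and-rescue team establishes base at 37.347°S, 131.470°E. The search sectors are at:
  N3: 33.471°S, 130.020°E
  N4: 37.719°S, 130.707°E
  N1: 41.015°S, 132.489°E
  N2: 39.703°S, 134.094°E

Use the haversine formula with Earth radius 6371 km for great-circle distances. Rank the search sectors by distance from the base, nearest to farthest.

N4, N2, N1, N3

Computing each great-circle distance from 37.347°S, 131.470°E:
N4 37.719°S, 130.707°E: 79.0 km
N2 39.703°S, 134.094°E: 347.4 km
N1 41.015°S, 132.489°E: 417.2 km
N3 33.471°S, 130.020°E: 450.6 km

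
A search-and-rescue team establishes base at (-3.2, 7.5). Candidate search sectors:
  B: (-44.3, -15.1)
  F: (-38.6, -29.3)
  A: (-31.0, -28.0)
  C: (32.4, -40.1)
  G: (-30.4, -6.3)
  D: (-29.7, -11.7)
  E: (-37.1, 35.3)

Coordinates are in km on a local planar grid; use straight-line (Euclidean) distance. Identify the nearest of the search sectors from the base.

Distance to each, sorted:
G: 30.5 km
D: 32.7 km
E: 43.8 km
A: 45.1 km
B: 46.9 km
F: 51.1 km
C: 59.4 km
The nearest is G at 30.5 km.

G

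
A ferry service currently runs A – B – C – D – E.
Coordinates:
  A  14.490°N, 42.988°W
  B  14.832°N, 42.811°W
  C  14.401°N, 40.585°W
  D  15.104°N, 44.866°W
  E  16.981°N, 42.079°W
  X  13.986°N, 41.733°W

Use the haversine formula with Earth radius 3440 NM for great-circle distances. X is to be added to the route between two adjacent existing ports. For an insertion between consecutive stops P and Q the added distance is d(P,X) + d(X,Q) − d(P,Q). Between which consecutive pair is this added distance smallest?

Added distance for inserting X between each consecutive pair:
A–B: 136.8 NM
B–C: 20.1 NM
C–D: 13.3 NM
D–E: 178.6 NM
Smallest added distance is 13.3 NM, inserting between C and D.

between C and D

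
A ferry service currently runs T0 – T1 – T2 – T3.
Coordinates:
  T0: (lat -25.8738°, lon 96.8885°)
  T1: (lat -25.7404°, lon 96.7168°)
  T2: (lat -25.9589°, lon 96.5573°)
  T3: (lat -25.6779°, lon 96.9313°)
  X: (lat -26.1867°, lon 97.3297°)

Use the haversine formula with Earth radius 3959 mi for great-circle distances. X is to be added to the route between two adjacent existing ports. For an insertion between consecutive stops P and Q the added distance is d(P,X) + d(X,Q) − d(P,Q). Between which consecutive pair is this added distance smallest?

between T2 and T3

Added distance for inserting X between each consecutive pair:
T0–T1: 69.8 mi
T1–T2: 81.4 mi
T2–T3: 63.2 mi
Smallest added distance is 63.2 mi, inserting between T2 and T3.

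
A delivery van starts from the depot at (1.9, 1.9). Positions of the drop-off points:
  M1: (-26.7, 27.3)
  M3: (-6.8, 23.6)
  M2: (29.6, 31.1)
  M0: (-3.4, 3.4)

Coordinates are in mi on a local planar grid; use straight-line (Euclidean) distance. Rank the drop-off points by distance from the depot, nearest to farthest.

M0, M3, M1, M2

Distance from the depot at (1.9, 1.9) to each:
M0 (-3.4, 3.4): 5.5 mi
M3 (-6.8, 23.6): 23.4 mi
M1 (-26.7, 27.3): 38.3 mi
M2 (29.6, 31.1): 40.2 mi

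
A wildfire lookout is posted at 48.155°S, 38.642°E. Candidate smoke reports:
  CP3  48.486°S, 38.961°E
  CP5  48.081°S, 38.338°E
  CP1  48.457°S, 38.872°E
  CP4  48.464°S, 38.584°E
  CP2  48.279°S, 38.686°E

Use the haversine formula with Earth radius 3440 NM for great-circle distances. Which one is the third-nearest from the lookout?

Distance to each, sorted:
CP2: 7.7 NM
CP5: 13.0 NM
CP4: 18.7 NM
CP1: 20.3 NM
CP3: 23.6 NM
The third-nearest is CP4 at 18.7 NM.

CP4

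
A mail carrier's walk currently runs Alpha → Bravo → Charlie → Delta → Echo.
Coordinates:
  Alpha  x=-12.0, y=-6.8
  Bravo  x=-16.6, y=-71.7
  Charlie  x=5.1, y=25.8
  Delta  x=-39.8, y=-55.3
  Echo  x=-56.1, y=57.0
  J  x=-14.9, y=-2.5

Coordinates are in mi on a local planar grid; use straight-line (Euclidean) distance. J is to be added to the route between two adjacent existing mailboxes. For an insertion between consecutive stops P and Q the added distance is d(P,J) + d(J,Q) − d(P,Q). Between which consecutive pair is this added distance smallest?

between Charlie and Delta

Added distance for inserting J between each consecutive pair:
Alpha–Bravo: 9.3 mi
Bravo–Charlie: 4.0 mi
Charlie–Delta: 0.3 mi
Delta–Echo: 17.3 mi
Smallest added distance is 0.3 mi, inserting between Charlie and Delta.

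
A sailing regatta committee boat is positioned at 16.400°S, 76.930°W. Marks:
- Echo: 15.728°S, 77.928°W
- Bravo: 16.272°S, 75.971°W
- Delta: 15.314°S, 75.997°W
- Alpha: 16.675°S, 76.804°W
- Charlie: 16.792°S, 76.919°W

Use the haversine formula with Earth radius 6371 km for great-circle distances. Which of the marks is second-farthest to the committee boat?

Echo

Distance to each, sorted:
Delta: 156.7 km
Echo: 130.2 km
Bravo: 103.3 km
Charlie: 43.6 km
Alpha: 33.4 km
The second-farthest is Echo at 130.2 km.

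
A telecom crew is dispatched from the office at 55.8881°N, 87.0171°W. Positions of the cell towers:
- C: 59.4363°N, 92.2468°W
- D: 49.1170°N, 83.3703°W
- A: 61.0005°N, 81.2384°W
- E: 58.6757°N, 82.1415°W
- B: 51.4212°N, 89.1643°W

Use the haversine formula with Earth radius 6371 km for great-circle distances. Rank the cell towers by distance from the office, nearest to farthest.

Distances from the office:
E 58.6757°N, 82.1415°W: 426.3 km
C 59.4363°N, 92.2468°W: 502.1 km
B 51.4212°N, 89.1643°W: 516.4 km
A 61.0005°N, 81.2384°W: 659.9 km
D 49.1170°N, 83.3703°W: 792.1 km

E, C, B, A, D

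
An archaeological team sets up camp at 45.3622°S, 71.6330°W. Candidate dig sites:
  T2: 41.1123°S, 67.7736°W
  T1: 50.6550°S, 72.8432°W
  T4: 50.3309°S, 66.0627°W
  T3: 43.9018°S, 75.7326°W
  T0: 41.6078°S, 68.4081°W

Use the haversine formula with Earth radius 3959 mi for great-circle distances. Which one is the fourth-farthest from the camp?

T0

Distances from the camp (45.3622°S, 71.6330°W):
T4: 429.4 mi
T1: 370.0 mi
T2: 352.0 mi
T0: 305.6 mi
T3: 225.4 mi
The fourth-farthest is T0 at 305.6 mi.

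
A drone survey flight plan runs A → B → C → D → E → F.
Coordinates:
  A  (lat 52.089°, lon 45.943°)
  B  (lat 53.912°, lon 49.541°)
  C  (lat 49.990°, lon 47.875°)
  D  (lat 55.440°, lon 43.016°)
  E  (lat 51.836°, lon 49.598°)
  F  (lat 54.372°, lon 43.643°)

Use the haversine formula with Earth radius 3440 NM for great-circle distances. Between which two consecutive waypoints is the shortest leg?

Leg distances:
A→B: 169.9 NM
B→C: 243.4 NM
C→D: 371.7 NM
D→E: 318.7 NM
E→F: 263.0 NM
The shortest leg is A–B at 169.9 NM.

A–B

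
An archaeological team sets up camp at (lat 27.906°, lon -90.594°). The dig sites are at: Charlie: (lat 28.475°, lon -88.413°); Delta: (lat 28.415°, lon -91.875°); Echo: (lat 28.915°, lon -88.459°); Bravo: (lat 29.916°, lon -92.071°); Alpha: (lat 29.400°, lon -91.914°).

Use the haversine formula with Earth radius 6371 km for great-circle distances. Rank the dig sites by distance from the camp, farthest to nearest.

Computing each great-circle distance from (lat 27.906°, lon -90.594°):
Bravo (lat 29.916°, lon -92.071°): 265.7 km
Echo (lat 28.915°, lon -88.459°): 237.0 km
Charlie (lat 28.475°, lon -88.413°): 222.9 km
Alpha (lat 29.400°, lon -91.914°): 210.2 km
Delta (lat 28.415°, lon -91.875°): 137.7 km

Bravo, Echo, Charlie, Alpha, Delta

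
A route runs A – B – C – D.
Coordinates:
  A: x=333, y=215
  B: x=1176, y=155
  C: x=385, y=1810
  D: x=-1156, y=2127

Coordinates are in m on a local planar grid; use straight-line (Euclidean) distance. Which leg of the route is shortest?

A–B

Leg distances:
A→B: 845.1 m
B→C: 1834.3 m
C→D: 1573.3 m
The shortest leg is A–B at 845.1 m.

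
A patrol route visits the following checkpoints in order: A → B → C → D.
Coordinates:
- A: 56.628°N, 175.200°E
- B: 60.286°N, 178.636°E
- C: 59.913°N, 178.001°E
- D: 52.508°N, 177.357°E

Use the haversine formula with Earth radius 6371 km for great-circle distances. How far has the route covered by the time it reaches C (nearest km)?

Leg distances:
A→B: 453.1 km  (cumulative 453.1 km)
B→C: 54.4 km  (cumulative 507.5 km)
Cumulative distance at C ≈ 507 km.

507 km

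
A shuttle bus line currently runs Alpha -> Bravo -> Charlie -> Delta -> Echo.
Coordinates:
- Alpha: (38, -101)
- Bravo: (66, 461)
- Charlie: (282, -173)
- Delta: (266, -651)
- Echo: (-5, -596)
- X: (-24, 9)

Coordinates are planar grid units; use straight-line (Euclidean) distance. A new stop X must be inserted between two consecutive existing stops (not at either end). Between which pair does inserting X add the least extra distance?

between Alpha and Bravo

Added distance for inserting X between each consecutive pair:
Alpha–Bravo: 24.4
Bravo–Charlie: 147.1
Charlie–Delta: 598.7
Delta–Echo: 1049.7
Smallest added distance is 24.4, inserting between Alpha and Bravo.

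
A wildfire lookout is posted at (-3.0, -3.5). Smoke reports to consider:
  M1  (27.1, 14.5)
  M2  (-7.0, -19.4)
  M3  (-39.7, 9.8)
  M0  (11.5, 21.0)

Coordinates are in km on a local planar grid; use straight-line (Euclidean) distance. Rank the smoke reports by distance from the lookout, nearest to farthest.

Distance from the lookout at (-3.0, -3.5) to each:
M2 (-7.0, -19.4): 16.4 km
M0 (11.5, 21.0): 28.5 km
M1 (27.1, 14.5): 35.1 km
M3 (-39.7, 9.8): 39.0 km

M2, M0, M1, M3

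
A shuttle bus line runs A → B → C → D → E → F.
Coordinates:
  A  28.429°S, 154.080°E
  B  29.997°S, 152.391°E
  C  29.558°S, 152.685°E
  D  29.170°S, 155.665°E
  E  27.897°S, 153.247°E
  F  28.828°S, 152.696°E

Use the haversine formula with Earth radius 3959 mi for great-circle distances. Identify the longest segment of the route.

Leg distances:
A→B: 148.7 mi
B→C: 35.1 mi
C→D: 181.4 mi
D→E: 171.1 mi
E→F: 72.5 mi
The longest leg is C–D at 181.4 mi.

C–D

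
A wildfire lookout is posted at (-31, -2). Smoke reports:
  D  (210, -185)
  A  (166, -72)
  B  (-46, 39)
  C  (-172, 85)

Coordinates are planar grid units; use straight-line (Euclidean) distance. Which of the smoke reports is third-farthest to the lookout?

C

Distances from the lookout ((-31, -2)):
D: 302.6
A: 209.1
C: 165.7
B: 43.7
The third-farthest is C at 165.7.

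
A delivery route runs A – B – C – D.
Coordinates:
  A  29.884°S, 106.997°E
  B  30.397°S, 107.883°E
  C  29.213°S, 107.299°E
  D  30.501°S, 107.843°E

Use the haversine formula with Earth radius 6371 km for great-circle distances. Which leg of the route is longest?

C–D

Leg distances:
A→B: 102.5 km
B→C: 143.2 km
C→D: 152.5 km
The longest leg is C–D at 152.5 km.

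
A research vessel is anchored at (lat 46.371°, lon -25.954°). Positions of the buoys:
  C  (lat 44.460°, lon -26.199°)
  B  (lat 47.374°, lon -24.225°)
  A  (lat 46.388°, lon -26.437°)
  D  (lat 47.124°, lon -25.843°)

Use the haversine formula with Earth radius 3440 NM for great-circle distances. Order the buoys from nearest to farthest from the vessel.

A, D, B, C

Distance from the vessel at (lat 46.371°, lon -25.954°) to each:
A (lat 46.388°, lon -26.437°): 20.0 NM
D (lat 47.124°, lon -25.843°): 45.4 NM
B (lat 47.374°, lon -24.225°): 93.1 NM
C (lat 44.460°, lon -26.199°): 115.2 NM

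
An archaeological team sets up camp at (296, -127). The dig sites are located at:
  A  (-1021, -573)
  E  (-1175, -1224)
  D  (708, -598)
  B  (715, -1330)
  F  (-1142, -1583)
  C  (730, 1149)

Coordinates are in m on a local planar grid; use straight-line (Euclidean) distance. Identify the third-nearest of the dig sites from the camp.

C

Distance to each, sorted:
D: 625.8 m
B: 1273.9 m
C: 1347.8 m
A: 1390.5 m
E: 1835.0 m
F: 2046.4 m
The third-nearest is C at 1347.8 m.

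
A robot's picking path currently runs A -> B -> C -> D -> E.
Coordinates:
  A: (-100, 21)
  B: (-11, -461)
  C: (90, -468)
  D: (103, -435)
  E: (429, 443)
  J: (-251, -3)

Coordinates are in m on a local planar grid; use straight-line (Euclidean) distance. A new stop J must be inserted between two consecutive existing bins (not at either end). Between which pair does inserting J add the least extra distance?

between A and B

Added distance for inserting J between each consecutive pair:
A–B: 179.8 m
B–C: 992.5 m
C–D: 1099.7 m
D–E: 435.2 m
Smallest added distance is 179.8 m, inserting between A and B.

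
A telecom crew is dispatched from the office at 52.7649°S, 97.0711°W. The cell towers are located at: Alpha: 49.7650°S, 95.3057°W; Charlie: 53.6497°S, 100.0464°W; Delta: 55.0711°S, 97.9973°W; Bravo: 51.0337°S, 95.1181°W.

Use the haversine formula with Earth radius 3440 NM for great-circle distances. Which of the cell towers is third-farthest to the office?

Distances from the office (52.7649°S, 97.0711°W):
Alpha: 191.9 NM
Delta: 142.3 NM
Bravo: 126.6 NM
Charlie: 119.4 NM
The third-farthest is Bravo at 126.6 NM.

Bravo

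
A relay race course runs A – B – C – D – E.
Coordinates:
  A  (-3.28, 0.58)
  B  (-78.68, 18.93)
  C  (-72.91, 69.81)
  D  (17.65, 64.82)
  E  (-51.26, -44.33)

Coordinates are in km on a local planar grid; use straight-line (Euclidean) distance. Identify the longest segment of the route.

Leg distances:
A→B: 77.6 km
B→C: 51.2 km
C→D: 90.7 km
D→E: 129.1 km
The longest leg is D–E at 129.1 km.

D–E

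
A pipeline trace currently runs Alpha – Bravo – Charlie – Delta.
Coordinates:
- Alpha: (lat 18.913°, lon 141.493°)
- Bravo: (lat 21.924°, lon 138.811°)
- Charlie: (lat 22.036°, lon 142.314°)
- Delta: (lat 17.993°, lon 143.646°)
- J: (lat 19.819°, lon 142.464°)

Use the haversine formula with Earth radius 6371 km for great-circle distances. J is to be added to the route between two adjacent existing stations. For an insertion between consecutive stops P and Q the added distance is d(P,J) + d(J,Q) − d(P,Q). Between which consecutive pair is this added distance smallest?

between Charlie and Delta

Added distance for inserting J between each consecutive pair:
Alpha–Bravo: 153.0 km
Bravo–Charlie: 331.5 km
Charlie–Delta: 14.5 km
Smallest added distance is 14.5 km, inserting between Charlie and Delta.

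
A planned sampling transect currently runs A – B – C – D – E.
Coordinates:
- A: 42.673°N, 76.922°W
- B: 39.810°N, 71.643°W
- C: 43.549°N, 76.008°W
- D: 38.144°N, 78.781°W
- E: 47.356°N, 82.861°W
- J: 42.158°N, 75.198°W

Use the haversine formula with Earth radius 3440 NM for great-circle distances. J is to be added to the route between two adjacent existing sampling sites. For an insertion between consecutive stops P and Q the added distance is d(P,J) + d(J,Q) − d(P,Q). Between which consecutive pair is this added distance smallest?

between A and B

Added distance for inserting J between each consecutive pair:
A–B: 2.7 NM
B–C: 7.1 NM
C–D: 34.4 NM
D–E: 161.7 NM
Smallest added distance is 2.7 NM, inserting between A and B.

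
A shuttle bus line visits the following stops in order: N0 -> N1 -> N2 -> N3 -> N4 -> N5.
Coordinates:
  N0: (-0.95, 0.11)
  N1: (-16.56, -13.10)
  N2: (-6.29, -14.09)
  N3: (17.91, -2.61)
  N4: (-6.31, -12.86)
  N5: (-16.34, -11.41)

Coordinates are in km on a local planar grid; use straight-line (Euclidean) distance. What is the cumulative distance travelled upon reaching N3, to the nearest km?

Leg distances:
N0→N1: 20.4 km  (cumulative 20.4 km)
N1→N2: 10.3 km  (cumulative 30.8 km)
N2→N3: 26.8 km  (cumulative 57.6 km)
Cumulative distance at N3 ≈ 58 km.

58 km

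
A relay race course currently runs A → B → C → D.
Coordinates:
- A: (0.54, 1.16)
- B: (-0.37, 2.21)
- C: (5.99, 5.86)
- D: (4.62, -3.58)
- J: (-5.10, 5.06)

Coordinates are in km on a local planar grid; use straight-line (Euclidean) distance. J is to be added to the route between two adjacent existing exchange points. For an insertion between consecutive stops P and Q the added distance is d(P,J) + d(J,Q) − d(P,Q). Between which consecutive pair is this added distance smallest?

Added distance for inserting J between each consecutive pair:
A–B: 11.0 km
B–C: 9.3 km
C–D: 14.6 km
Smallest added distance is 9.3 km, inserting between B and C.

between B and C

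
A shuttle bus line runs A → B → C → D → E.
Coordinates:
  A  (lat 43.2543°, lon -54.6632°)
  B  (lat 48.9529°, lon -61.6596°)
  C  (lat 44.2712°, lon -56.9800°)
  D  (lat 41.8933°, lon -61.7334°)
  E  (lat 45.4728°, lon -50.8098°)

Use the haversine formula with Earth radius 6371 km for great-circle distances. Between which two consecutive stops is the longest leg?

D–E

Leg distances:
A→B: 831.4 km
B→C: 631.2 km
C→D: 467.8 km
D→E: 963.3 km
The longest leg is D–E at 963.3 km.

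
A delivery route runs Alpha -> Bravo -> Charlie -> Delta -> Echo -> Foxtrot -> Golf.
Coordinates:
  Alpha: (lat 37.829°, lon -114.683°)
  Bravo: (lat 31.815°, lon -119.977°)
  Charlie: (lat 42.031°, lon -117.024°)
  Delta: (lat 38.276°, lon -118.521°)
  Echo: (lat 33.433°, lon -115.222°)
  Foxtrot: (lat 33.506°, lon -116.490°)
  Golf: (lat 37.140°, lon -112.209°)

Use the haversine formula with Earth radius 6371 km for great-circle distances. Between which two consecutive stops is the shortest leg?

Echo–Foxtrot

Leg distances:
Alpha→Bravo: 824.7 km
Bravo→Charlie: 1165.7 km
Charlie→Delta: 436.5 km
Delta→Echo: 615.0 km
Echo→Foxtrot: 117.9 km
Foxtrot→Golf: 560.3 km
The shortest leg is Echo–Foxtrot at 117.9 km.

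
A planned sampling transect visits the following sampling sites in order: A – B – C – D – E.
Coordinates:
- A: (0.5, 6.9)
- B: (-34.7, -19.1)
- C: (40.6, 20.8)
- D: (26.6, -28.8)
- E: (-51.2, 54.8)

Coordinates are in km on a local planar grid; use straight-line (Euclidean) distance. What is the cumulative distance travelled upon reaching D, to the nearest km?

Leg distances:
A→B: 43.8 km  (cumulative 43.8 km)
B→C: 85.2 km  (cumulative 129.0 km)
C→D: 51.5 km  (cumulative 180.5 km)
Cumulative distance at D ≈ 181 km.

181 km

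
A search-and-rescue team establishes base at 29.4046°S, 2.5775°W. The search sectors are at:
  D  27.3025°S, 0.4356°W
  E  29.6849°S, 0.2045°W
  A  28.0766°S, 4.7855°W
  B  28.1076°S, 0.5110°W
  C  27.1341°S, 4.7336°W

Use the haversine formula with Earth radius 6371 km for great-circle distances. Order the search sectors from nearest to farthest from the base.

E, B, A, D, C

Distances from the base:
E 29.6849°S, 0.2045°W: 231.7 km
B 28.1076°S, 0.5110°W: 247.7 km
A 28.0766°S, 4.7855°W: 261.0 km
D 27.3025°S, 0.4356°W: 313.9 km
C 27.1341°S, 4.7336°W: 329.1 km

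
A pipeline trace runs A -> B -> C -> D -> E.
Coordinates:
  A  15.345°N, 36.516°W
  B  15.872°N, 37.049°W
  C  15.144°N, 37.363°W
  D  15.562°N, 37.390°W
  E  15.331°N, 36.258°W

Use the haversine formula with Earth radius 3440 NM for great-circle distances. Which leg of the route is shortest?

Leg distances:
A→B: 44.2 NM
B→C: 47.3 NM
C→D: 25.1 NM
D→E: 67.0 NM
The shortest leg is C–D at 25.1 NM.

C–D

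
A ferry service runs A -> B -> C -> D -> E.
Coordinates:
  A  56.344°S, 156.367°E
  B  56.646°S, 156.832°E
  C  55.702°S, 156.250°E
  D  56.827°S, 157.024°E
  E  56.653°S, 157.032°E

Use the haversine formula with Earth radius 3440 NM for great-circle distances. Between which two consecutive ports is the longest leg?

Leg distances:
A→B: 23.8 NM
B→C: 59.9 NM
C→D: 72.3 NM
D→E: 10.5 NM
The longest leg is C–D at 72.3 NM.

C–D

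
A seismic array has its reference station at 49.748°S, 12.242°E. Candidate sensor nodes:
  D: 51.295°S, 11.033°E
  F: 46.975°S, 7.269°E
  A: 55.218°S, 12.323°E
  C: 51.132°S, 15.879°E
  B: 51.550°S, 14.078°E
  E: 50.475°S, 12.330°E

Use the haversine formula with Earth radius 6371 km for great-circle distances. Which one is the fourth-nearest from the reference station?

C

Distances from the reference station (49.748°S, 12.242°E):
E: 81.1 km
D: 192.1 km
B: 238.5 km
C: 300.0 km
F: 479.5 km
A: 608.3 km
The fourth-nearest is C at 300.0 km.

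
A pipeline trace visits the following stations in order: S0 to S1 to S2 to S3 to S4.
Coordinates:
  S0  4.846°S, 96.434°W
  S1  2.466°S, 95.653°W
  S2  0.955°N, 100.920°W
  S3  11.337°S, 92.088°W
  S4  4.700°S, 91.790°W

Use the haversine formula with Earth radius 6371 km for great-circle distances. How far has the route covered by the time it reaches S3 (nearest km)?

Leg distances:
S0→S1: 278.5 km  (cumulative 278.5 km)
S1→S2: 698.2 km  (cumulative 976.7 km)
S2→S3: 1679.6 km  (cumulative 2656.3 km)
Cumulative distance at S3 ≈ 2656 km.

2656 km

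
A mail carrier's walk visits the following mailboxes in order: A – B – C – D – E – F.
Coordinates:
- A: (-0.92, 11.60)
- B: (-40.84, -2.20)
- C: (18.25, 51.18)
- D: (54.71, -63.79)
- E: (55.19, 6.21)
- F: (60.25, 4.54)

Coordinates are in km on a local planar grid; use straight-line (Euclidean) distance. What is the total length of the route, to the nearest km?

Leg distances:
A→B: 42.2 km  (cumulative 42.2 km)
B→C: 79.6 km  (cumulative 121.9 km)
C→D: 120.6 km  (cumulative 242.5 km)
D→E: 70.0 km  (cumulative 312.5 km)
E→F: 5.3 km  (cumulative 317.8 km)
Total route length ≈ 318 km.

318 km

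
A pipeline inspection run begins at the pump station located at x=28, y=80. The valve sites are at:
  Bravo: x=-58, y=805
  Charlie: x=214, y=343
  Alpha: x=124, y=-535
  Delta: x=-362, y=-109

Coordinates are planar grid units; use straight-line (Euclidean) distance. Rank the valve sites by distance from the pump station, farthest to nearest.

Distances from the pump station:
Bravo x=-58, y=805: 730.1
Alpha x=124, y=-535: 622.4
Delta x=-362, y=-109: 433.4
Charlie x=214, y=343: 322.1

Bravo, Alpha, Delta, Charlie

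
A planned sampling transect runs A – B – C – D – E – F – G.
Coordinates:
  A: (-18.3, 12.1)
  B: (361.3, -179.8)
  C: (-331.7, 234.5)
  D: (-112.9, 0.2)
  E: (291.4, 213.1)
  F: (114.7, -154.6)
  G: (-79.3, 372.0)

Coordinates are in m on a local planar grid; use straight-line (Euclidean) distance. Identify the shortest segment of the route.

C–D

Leg distances:
A→B: 425.3 m
B→C: 807.4 m
C→D: 320.6 m
D→E: 456.9 m
E→F: 408.0 m
F→G: 561.2 m
The shortest leg is C–D at 320.6 m.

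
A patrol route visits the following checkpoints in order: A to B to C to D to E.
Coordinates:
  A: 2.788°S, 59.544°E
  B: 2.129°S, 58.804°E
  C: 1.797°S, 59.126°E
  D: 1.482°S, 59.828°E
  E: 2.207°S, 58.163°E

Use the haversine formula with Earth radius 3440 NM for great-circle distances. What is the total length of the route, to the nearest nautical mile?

242 NM

Leg distances:
A→B: 59.5 NM  (cumulative 59.5 NM)
B→C: 27.8 NM  (cumulative 87.2 NM)
C→D: 46.2 NM  (cumulative 133.4 NM)
D→E: 109.0 NM  (cumulative 242.4 NM)
Total route length ≈ 242 NM.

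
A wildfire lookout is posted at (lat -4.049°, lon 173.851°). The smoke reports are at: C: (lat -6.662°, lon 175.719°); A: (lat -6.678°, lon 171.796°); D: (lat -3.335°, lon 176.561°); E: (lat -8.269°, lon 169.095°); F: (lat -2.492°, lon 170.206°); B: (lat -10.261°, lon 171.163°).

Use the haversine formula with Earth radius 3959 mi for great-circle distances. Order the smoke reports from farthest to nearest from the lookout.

B, E, F, A, C, D

Computing each great-circle distance from (lat -4.049°, lon 173.851°):
B (lat -10.261°, lon 171.163°): 467.1 mi
E (lat -8.269°, lon 169.095°): 437.9 mi
F (lat -2.492°, lon 170.206°): 273.5 mi
A (lat -6.678°, lon 171.796°): 230.2 mi
C (lat -6.662°, lon 175.719°): 221.6 mi
D (lat -3.335°, lon 176.561°): 193.3 mi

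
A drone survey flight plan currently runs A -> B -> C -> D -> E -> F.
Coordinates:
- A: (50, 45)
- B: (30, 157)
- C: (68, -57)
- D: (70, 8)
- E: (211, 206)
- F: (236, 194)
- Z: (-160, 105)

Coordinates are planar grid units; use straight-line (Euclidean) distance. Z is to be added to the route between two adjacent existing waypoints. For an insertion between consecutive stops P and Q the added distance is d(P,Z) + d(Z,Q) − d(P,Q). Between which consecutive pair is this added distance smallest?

Added distance for inserting Z between each consecutive pair:
A–B: 301.6
B–C: 259.3
C–D: 464.3
D–E: 391.0
E–F: 762.6
Smallest added distance is 259.3, inserting between B and C.

between B and C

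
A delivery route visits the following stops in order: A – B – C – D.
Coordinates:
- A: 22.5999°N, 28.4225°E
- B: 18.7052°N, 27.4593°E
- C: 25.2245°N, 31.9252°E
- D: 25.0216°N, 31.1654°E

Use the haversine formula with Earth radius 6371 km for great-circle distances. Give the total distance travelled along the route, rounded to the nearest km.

Leg distances:
A→B: 444.5 km  (cumulative 444.5 km)
B→C: 858.6 km  (cumulative 1303.1 km)
C→D: 79.8 km  (cumulative 1382.9 km)
Total route length ≈ 1383 km.

1383 km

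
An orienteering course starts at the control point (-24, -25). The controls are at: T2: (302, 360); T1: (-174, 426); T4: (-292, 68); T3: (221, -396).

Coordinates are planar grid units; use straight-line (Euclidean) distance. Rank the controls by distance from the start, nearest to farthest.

T4, T3, T1, T2

Distance from the start at (-24, -25) to each:
T4 (-292, 68): 283.7
T3 (221, -396): 444.6
T1 (-174, 426): 475.3
T2 (302, 360): 504.5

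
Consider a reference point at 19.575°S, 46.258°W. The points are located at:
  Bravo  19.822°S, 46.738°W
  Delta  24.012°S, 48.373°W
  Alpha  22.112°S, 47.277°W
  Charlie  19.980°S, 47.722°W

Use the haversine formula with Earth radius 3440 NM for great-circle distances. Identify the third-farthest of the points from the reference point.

Charlie

Distance to each, sorted:
Delta: 291.3 NM
Alpha: 162.7 NM
Charlie: 86.2 NM
Bravo: 30.9 NM
The third-farthest is Charlie at 86.2 NM.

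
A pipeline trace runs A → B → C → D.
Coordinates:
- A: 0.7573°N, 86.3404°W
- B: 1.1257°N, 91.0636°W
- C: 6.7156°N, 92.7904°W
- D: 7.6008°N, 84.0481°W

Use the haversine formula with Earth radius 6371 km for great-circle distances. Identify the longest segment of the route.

Leg distances:
A→B: 526.7 km
B→C: 650.4 km
C→D: 969.5 km
The longest leg is C–D at 969.5 km.

C–D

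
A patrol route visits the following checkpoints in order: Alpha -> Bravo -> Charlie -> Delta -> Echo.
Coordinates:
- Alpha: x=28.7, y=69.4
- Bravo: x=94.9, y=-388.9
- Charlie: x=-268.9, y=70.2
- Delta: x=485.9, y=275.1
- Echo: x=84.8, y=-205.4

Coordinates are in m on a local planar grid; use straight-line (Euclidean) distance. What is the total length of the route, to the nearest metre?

Leg distances:
Alpha→Bravo: 463.1 m  (cumulative 463.1 m)
Bravo→Charlie: 585.8 m  (cumulative 1048.8 m)
Charlie→Delta: 782.1 m  (cumulative 1830.9 m)
Delta→Echo: 625.9 m  (cumulative 2456.8 m)
Total route length ≈ 2457 m.

2457 m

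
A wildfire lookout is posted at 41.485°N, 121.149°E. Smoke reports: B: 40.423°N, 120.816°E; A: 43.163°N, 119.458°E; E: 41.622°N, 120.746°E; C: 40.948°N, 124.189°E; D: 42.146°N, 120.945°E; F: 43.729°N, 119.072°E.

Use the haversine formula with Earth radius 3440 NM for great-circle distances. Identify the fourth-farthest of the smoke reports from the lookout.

B

Distance to each, sorted:
F: 163.0 NM
C: 141.0 NM
A: 125.6 NM
B: 65.5 NM
D: 40.7 NM
E: 19.9 NM
The fourth-farthest is B at 65.5 NM.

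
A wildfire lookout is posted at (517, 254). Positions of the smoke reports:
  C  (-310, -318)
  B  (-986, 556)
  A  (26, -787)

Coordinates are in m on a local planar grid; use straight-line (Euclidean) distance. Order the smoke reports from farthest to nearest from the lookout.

B, A, C

Computing each straight-line distance from (517, 254):
B (-986, 556): 1533.0 m
A (26, -787): 1151.0 m
C (-310, -318): 1005.5 m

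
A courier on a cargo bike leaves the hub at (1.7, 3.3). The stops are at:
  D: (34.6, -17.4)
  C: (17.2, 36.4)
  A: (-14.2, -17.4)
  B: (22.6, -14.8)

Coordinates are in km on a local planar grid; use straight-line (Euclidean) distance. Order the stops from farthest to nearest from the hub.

Computing each straight-line distance from (1.7, 3.3):
D (34.6, -17.4): 38.9 km
C (17.2, 36.4): 36.5 km
B (22.6, -14.8): 27.6 km
A (-14.2, -17.4): 26.1 km

D, C, B, A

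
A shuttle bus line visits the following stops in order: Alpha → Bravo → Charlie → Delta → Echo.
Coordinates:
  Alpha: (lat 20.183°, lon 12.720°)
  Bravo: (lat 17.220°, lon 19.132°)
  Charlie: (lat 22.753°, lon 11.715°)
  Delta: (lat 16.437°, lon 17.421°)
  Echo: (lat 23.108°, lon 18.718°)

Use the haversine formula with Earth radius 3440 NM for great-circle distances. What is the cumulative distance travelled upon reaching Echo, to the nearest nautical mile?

1845 NM

Leg distances:
Alpha→Bravo: 405.7 NM  (cumulative 405.7 NM)
Bravo→Charlie: 534.1 NM  (cumulative 939.8 NM)
Charlie→Delta: 497.8 NM  (cumulative 1437.6 NM)
Delta→Echo: 407.2 NM  (cumulative 1844.7 NM)
Cumulative distance at Echo ≈ 1845 NM.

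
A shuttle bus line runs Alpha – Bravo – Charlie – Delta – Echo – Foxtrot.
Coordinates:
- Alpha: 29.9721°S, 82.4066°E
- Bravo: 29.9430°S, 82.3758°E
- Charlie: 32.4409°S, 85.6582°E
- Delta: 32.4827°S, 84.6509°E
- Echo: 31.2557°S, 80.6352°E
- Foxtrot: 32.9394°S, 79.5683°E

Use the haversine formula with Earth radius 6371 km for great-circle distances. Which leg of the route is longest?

Leg distances:
Alpha→Bravo: 4.4 km
Bravo→Charlie: 417.8 km
Charlie→Delta: 94.6 km
Delta→Echo: 403.0 km
Echo→Foxtrot: 212.5 km
The longest leg is Bravo–Charlie at 417.8 km.

Bravo–Charlie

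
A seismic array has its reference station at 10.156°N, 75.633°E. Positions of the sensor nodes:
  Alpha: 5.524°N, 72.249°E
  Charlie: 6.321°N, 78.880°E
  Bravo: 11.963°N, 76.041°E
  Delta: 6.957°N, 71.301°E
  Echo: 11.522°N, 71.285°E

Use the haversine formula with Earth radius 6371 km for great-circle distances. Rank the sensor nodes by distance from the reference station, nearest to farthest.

Distances from the reference station:
Bravo 11.963°N, 76.041°E: 205.8 km
Echo 11.522°N, 71.285°E: 498.5 km
Charlie 6.321°N, 78.880°E: 556.3 km
Delta 6.957°N, 71.301°E: 594.4 km
Alpha 5.524°N, 72.249°E: 635.7 km

Bravo, Echo, Charlie, Delta, Alpha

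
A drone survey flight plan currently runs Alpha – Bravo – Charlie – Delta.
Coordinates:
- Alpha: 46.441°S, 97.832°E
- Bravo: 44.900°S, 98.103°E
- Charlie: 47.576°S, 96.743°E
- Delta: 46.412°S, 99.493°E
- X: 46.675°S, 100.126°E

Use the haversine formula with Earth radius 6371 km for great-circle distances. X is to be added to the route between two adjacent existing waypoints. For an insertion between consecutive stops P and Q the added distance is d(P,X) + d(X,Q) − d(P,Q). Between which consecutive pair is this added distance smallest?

between Charlie and Delta

Added distance for inserting X between each consecutive pair:
Alpha–Bravo: 256.8 km
Bravo–Charlie: 211.5 km
Charlie–Delta: 85.9 km
Smallest added distance is 85.9 km, inserting between Charlie and Delta.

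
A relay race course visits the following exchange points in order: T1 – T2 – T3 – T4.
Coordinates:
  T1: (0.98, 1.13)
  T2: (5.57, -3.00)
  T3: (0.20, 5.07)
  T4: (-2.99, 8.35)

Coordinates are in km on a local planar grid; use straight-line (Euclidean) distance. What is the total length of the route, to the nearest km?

20 km

Leg distances:
T1→T2: 6.2 km  (cumulative 6.2 km)
T2→T3: 9.7 km  (cumulative 15.9 km)
T3→T4: 4.6 km  (cumulative 20.4 km)
Total route length ≈ 20 km.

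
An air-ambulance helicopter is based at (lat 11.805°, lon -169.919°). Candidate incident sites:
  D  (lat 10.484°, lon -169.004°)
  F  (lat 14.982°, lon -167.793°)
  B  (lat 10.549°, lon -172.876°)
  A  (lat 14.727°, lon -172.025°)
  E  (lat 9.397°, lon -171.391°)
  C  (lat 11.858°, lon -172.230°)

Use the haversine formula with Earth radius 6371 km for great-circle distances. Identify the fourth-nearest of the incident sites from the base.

Distances from the base ((lat 11.805°, lon -169.919°)):
D: 177.6 km
C: 251.6 km
E: 312.4 km
B: 351.5 km
A: 396.9 km
F: 421.5 km
The fourth-nearest is B at 351.5 km.

B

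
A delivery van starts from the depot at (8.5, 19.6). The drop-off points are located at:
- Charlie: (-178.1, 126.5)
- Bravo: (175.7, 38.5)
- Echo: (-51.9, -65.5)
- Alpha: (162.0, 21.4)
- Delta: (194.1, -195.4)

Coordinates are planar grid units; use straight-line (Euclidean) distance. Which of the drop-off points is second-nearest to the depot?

Distance to each, sorted:
Echo: 104.4
Alpha: 153.5
Bravo: 168.3
Charlie: 215.1
Delta: 284.0
The second-nearest is Alpha at 153.5.

Alpha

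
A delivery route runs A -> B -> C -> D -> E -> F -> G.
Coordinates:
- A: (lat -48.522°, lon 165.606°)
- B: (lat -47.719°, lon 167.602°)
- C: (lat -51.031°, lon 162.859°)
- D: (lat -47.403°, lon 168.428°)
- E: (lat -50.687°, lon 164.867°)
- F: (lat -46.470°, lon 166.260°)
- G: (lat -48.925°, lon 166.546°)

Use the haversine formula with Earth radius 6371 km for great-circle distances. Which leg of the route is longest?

Leg distances:
A→B: 173.0 km
B→C: 503.3 km
C→D: 571.0 km
D→E: 447.9 km
E→F: 480.0 km
F→G: 273.8 km
The longest leg is C–D at 571.0 km.

C–D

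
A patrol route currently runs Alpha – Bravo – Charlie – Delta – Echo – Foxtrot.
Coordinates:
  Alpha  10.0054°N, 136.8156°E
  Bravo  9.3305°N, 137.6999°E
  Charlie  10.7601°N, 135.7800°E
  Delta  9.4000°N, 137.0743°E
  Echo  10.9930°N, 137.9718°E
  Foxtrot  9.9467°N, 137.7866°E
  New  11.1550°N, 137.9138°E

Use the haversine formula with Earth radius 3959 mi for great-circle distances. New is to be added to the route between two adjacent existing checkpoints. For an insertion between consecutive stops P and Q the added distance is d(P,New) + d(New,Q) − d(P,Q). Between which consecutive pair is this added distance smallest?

Added distance for inserting New between each consecutive pair:
Alpha–Bravo: 159.7 mi
Bravo–Charlie: 110.4 mi
Charlie–Delta: 152.5 mi
Delta–Echo: 20.0 mi
Echo–Foxtrot: 22.4 mi
Smallest added distance is 20.0 mi, inserting between Delta and Echo.

between Delta and Echo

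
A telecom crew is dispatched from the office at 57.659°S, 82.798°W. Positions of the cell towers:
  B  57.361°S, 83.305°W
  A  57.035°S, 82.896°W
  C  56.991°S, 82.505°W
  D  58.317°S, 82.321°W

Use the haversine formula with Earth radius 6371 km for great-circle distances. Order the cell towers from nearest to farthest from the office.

B, A, C, D

Computing each great-circle distance from 57.659°S, 82.798°W:
B 57.361°S, 83.305°W: 44.9 km
A 57.035°S, 82.896°W: 69.6 km
C 56.991°S, 82.505°W: 76.3 km
D 58.317°S, 82.321°W: 78.4 km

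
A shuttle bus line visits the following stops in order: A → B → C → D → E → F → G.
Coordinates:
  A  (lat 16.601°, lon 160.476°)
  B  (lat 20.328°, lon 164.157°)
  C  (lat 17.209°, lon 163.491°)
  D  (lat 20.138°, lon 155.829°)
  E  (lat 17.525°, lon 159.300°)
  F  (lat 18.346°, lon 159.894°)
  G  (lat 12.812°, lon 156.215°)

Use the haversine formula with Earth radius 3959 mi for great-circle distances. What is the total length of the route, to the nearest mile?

Leg distances:
A→B: 352.8 mi  (cumulative 352.8 mi)
B→C: 219.9 mi  (cumulative 572.7 mi)
C→D: 540.7 mi  (cumulative 1113.5 mi)
D→E: 290.0 mi  (cumulative 1403.5 mi)
E→F: 68.9 mi  (cumulative 1472.4 mi)
F→G: 454.0 mi  (cumulative 1926.4 mi)
Total route length ≈ 1926 mi.

1926 mi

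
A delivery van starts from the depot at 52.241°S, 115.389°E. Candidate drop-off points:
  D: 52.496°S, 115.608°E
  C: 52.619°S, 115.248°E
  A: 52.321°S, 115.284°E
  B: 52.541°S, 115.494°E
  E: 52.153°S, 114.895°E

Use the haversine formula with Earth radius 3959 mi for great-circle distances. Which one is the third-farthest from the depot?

B

Distance to each, sorted:
C: 26.8 mi
E: 21.8 mi
B: 21.2 mi
D: 19.9 mi
A: 7.1 mi
The third-farthest is B at 21.2 mi.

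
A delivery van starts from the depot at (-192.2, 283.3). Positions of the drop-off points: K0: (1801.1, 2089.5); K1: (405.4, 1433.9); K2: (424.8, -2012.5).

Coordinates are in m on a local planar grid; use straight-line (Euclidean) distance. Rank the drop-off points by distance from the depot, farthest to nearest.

Distances from the depot:
K0 (1801.1, 2089.5): 2689.9 m
K2 (424.8, -2012.5): 2377.3 m
K1 (405.4, 1433.9): 1296.5 m

K0, K2, K1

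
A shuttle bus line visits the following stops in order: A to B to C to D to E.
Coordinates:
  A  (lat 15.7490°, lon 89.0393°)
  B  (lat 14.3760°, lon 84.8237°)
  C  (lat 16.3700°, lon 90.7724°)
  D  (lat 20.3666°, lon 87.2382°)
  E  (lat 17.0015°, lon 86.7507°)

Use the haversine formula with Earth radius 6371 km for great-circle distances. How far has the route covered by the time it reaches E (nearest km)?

Leg distances:
A→B: 477.7 km  (cumulative 477.7 km)
B→C: 675.2 km  (cumulative 1152.9 km)
C→D: 580.1 km  (cumulative 1733.0 km)
D→E: 377.7 km  (cumulative 2110.7 km)
Cumulative distance at E ≈ 2111 km.

2111 km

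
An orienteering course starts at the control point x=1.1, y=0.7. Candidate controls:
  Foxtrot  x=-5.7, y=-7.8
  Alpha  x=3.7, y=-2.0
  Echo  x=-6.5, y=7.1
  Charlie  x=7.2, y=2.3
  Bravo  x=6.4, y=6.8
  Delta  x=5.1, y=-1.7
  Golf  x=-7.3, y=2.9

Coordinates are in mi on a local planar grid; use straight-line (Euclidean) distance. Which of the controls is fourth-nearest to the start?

Bravo

Distances from the start (x=1.1, y=0.7):
Alpha: 3.7 mi
Delta: 4.7 mi
Charlie: 6.3 mi
Bravo: 8.1 mi
Golf: 8.7 mi
Echo: 9.9 mi
Foxtrot: 10.9 mi
The fourth-nearest is Bravo at 8.1 mi.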